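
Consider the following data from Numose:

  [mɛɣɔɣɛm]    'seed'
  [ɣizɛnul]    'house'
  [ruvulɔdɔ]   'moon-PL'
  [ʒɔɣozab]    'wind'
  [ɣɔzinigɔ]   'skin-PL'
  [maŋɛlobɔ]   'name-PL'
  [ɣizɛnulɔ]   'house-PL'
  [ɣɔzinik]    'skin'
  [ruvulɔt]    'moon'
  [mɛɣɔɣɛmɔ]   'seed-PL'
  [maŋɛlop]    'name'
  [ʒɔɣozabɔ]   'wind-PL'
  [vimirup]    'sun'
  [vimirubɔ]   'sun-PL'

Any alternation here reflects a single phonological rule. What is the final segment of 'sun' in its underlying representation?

The stem for 'sun' ends in [p] in [vimirup] but [b] in [vimirubɔ].
If /b/ were underlying and a rule turned it into [p] in isolation, 'wind' would also alternate; but it has [b] in both [ʒɔɣozab] and [ʒɔɣozabɔ].
The alternation reflects intervocalic voicing: voiceless stops become voiced between vowels. /p/ is underlying.

/p/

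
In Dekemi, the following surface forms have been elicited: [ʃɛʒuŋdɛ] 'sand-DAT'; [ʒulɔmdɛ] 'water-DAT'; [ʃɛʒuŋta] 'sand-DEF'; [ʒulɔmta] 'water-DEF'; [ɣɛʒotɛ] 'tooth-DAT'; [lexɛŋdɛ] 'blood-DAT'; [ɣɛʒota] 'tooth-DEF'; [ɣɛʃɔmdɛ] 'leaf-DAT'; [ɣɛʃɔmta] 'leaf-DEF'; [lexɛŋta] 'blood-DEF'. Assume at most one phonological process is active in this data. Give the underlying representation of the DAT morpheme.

/-dɛ/

The DAT suffix surfaces as [-dɛ] and [-tɛ], depending on the final segment of the stem.
The DEF suffix, which begins with [t], is invariant after every stem; so [t] is not altered by any rule here.
So the underlying form is /-dɛ/, and voiced stops become voiceless after a vowel.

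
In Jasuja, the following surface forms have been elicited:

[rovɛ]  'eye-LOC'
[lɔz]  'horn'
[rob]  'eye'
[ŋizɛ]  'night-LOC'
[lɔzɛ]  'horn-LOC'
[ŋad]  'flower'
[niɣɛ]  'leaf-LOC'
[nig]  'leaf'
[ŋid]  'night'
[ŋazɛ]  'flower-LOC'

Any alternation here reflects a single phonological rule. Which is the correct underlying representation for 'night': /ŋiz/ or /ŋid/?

In [ŋid] and [ŋizɛ] the final segment of 'night' alternates: [d] ~ [z].
But 'horn' keeps [z] in both environments ([lɔz], [lɔzɛ]), so there is no rule changing /z/ to [d] in isolation.
So /d/ is underlying, and a rule of intervocalic spirantization — voiced stops become fricatives between vowels — gives [z].

/ŋid/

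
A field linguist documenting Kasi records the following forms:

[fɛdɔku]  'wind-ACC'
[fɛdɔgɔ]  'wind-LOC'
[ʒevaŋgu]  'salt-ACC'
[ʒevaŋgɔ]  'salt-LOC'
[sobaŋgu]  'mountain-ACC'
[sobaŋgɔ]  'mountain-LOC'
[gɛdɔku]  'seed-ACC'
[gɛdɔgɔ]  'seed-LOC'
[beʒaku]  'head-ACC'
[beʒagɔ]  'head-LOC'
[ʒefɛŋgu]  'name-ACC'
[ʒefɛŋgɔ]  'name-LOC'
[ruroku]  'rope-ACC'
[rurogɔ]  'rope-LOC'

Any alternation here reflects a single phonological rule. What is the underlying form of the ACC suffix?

/-ku/

The ACC morpheme has two allomorphs, [-gu] and [-ku].
The LOC suffix, which begins with [g], is invariant after every stem; so [g] is not altered by any rule here.
So the underlying form is /-ku/, and voiceless stops become voiced after a nasal.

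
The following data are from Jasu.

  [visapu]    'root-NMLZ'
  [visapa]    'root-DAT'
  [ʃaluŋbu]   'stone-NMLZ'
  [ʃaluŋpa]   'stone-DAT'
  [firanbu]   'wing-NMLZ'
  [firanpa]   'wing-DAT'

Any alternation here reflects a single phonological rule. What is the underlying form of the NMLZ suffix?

The NMLZ morpheme has two allomorphs, [-bu] and [-pu].
By contrast the DAT suffix keeps its initial [p] throughout — that segment must be underlying.
So the underlying form is /-bu/, and voiced stops become voiceless after a vowel.

/-bu/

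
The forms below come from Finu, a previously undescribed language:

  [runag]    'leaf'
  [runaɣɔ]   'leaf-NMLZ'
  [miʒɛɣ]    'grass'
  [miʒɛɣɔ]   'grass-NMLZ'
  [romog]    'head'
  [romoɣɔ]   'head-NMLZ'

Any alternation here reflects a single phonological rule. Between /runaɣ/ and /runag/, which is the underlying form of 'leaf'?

The stem for 'leaf' ends in [g] in [runag] but [ɣ] in [runaɣɔ].
Compare 'grass', with invariant [ɣ] in [miʒɛɣ] and [miʒɛɣɔ]: an analysis with underlying /ɣ/ and a rule producing [g] in isolation would wrongly predict alternation here too.
The underlying segment must be /g/; voiced stops become fricatives between vowels, yielding [ɣ] there.

/runag/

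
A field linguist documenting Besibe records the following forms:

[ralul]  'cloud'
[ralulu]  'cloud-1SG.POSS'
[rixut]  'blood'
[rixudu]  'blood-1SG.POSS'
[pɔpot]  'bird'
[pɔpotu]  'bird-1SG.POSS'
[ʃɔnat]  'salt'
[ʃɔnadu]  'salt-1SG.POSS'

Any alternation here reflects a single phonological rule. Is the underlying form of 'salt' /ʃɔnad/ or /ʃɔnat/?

The root 'salt' surfaces as [ʃɔnat] and [ʃɔnadu], with a stem-final [t] ~ [d] alternation.
The stem 'bird' ([pɔpot], [pɔpotu]) shows [t] unchanged in both environments, so [t] cannot be basic with [d] derived before the 1SG.POSS suffix.
The alternation reflects word-final obstruent devoicing: voiced obstruents become voiceless word-finally. /d/ is underlying.

/ʃɔnad/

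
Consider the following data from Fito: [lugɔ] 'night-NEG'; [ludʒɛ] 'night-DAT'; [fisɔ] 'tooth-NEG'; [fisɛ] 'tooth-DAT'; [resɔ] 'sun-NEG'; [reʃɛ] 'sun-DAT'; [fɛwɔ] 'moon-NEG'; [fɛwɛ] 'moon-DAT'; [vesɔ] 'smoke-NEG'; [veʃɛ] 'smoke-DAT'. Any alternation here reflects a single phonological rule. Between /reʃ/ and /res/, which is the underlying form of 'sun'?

In [resɔ] and [reʃɛ] the final segment of 'sun' alternates: [s] ~ [ʃ].
Compare 'tooth', with invariant [s] in [fisɔ] and [fisɛ]: an analysis with underlying /s/ and a rule producing [ʃ] before the DAT suffix would wrongly predict alternation here too.
The alternation reflects depalatalization: palato-alveolar /dʒ/ and /ʃ/ become [g] and [s] when no front vowel follows. /ʃ/ is underlying.

/reʃ/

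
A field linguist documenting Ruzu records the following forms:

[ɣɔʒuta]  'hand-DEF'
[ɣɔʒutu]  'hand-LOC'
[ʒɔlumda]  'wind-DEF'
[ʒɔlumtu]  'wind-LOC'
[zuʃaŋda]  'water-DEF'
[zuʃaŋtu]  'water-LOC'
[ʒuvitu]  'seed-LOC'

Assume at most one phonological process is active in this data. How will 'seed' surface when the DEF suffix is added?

The DEF morpheme has two allomorphs, [-da] and [-ta].
By contrast the LOC suffix keeps its initial [t] throughout — that segment must be underlying.
So the underlying form is /-da/, and voiced stops become voiceless after a vowel.
After 'seed', which ends in a vowel, the suffix surfaces as [-ta], giving [ʒuvita].

[ʒuvita]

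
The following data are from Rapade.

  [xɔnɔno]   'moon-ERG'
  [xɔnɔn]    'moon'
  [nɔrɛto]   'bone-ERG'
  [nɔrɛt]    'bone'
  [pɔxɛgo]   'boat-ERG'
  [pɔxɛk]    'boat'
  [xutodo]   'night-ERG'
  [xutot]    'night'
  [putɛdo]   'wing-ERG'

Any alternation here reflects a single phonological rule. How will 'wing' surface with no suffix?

'night' shows [d] ~ [t] at the end of the stem ([xutodo] vs [xutot]).
The stem 'bone' ([nɔrɛto], [nɔrɛt]) shows [t] unchanged in both environments, so [t] cannot be basic with [d] derived before the ERG suffix.
Therefore /d/ is basic and [t] is derived by word-final obstruent devoicing (voiced obstruents become voiceless word-finally).
The one attested form of 'wing', [putɛdo], shows underlying /putɛd/. Applying the same rule word-finally gives [putɛt].

[putɛt]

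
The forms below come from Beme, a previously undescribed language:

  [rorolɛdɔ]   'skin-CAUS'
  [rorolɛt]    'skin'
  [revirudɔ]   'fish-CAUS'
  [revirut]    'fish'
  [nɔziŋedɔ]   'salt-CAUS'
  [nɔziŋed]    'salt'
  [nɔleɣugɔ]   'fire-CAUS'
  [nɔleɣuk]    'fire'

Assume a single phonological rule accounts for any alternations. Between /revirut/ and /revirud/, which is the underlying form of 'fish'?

The stem for 'fish' ends in [d] in [revirudɔ] but [t] in [revirut].
Compare 'salt', with invariant [d] in [nɔziŋedɔ] and [nɔziŋed]: an analysis with underlying /d/ and a rule producing [t] in isolation would wrongly predict alternation here too.
The alternation reflects intervocalic voicing: voiceless stops become voiced between vowels. /t/ is underlying.

/revirut/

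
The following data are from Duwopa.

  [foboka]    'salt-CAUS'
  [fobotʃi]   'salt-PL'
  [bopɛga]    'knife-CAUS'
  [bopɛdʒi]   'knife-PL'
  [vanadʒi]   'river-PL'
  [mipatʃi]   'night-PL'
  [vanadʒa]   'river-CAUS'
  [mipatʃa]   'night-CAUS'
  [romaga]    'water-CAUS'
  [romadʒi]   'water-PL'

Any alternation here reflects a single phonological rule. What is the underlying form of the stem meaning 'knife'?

'knife' shows [dʒ] ~ [g] at the end of the stem ([bopɛdʒi] vs [bopɛga]).
Compare 'river', with invariant [dʒ] in [vanadʒi] and [vanadʒa]: an analysis with underlying /dʒ/ and a rule producing [g] before the CAUS suffix would wrongly predict alternation here too.
The underlying segment must be /g/; /k/ and /g/ become palato-alveolar [tʃ] and [dʒ] before a front vowel, yielding [dʒ] there.

/bopɛg/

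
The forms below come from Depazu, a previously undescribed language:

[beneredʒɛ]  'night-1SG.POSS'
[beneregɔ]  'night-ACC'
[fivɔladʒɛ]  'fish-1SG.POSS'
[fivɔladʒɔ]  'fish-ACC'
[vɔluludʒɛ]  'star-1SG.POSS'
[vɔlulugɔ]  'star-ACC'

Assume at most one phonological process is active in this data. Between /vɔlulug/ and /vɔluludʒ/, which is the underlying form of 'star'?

In [vɔluludʒɛ] and [vɔlulugɔ] the final segment of 'star' alternates: [dʒ] ~ [g].
The stem 'fish' ([fivɔladʒɛ], [fivɔladʒɔ]) shows [dʒ] unchanged in both environments, so [dʒ] cannot be basic with [g] derived before the ACC suffix.
So /g/ is underlying, and a rule of palatalization before a front vowel — /g/ becomes palato-alveolar [dʒ] before a front vowel — gives [dʒ].

/vɔlulug/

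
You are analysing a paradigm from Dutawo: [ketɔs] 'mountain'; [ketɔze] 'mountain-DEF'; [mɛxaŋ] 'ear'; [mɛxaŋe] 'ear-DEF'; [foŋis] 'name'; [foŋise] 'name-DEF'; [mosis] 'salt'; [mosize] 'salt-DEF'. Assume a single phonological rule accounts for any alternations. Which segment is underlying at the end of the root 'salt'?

/z/

'salt' shows [s] ~ [z] at the end of the stem ([mosis] vs [mosize]).
But 'name' keeps [s] in both environments ([foŋis], [foŋise]), so there is no rule changing /s/ to [z] before the DEF suffix.
So /z/ is underlying, and a rule of word-final obstruent devoicing — voiced obstruents become voiceless word-finally — gives [s].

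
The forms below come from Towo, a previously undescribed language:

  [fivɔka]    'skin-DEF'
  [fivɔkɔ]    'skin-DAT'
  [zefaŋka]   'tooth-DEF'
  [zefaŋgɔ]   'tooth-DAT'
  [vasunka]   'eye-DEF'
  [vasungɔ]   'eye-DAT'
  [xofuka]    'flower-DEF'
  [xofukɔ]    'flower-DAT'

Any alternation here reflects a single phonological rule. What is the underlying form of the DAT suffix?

/-gɔ/

The DAT suffix surfaces as [-gɔ] and [-kɔ], depending on the final segment of the stem.
The DEF suffix, which begins with [k], is invariant after every stem; so [k] is not altered by any rule here.
The DAT suffix is therefore /-gɔ/ underlyingly, with post-vocalic devoicing: voiced stops become voiceless after a vowel.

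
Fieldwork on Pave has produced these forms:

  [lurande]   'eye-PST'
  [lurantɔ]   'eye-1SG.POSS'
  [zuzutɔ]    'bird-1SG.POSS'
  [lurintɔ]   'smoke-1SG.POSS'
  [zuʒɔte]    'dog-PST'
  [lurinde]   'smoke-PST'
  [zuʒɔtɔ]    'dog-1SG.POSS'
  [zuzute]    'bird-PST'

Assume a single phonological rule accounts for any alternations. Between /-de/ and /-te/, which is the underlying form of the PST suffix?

The PST morpheme has two allomorphs, [-de] and [-te].
By contrast the 1SG.POSS suffix keeps its initial [t] throughout — that segment must be underlying.
The PST suffix is therefore /-de/ underlyingly, with post-vocalic devoicing: voiced stops become voiceless after a vowel.

/-de/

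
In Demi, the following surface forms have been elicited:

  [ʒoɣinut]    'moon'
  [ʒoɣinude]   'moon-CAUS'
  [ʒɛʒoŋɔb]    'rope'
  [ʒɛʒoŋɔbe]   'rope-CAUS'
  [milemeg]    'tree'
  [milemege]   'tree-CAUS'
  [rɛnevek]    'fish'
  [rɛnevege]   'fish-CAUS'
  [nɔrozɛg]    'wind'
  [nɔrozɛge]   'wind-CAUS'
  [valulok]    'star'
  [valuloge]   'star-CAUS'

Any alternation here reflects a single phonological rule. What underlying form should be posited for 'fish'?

/rɛnevek/

In [rɛnevek] and [rɛnevege] the final segment of 'fish' alternates: [k] ~ [g].
But 'tree' keeps [g] in both environments ([milemeg], [milemege]), so there is no rule changing /g/ to [k] in isolation.
Therefore /k/ is basic and [g] is derived by intervocalic voicing (voiceless stops become voiced between vowels).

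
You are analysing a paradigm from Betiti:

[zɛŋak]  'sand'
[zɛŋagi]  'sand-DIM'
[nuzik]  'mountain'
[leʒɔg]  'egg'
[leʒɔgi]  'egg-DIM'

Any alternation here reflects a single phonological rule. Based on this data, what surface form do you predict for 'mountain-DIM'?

In [zɛŋak] and [zɛŋagi] the final segment of 'sand' alternates: [k] ~ [g].
Compare 'egg', with invariant [g] in [leʒɔg] and [leʒɔgi]: an analysis with underlying /g/ and a rule producing [k] in isolation would wrongly predict alternation here too.
The underlying segment must be /k/; voiceless stops become voiced between vowels, yielding [g] there.
From [nuzik] the stem 'mountain' is /nuzik/; between vowels this yields [nuzigi].

[nuzigi]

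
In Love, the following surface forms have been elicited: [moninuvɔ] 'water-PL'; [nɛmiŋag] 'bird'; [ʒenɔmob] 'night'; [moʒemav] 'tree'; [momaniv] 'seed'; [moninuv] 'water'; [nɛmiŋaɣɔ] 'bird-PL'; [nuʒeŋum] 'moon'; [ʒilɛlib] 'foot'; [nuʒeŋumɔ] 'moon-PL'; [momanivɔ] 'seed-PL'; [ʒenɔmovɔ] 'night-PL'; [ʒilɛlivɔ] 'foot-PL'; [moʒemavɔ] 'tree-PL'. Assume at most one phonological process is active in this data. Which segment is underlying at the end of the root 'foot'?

The root 'foot' surfaces as [ʒilɛlib] and [ʒilɛlivɔ], with a stem-final [b] ~ [v] alternation.
The stem 'water' ([moninuv], [moninuvɔ]) shows [v] unchanged in both environments, so [v] cannot be basic with [b] derived in isolation.
The underlying segment must be /b/; voiced stops become fricatives between vowels, yielding [v] there.

/b/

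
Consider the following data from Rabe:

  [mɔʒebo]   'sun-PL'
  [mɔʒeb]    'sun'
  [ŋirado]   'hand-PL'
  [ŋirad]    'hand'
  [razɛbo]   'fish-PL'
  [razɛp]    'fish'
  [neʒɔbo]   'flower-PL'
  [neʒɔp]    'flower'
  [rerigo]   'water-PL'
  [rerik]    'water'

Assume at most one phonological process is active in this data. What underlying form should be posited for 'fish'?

In [razɛbo] and [razɛp] the final segment of 'fish' alternates: [b] ~ [p].
If /b/ were underlying and a rule turned it into [p] in isolation, 'sun' would also alternate; but it has [b] in both [mɔʒebo] and [mɔʒeb].
So /p/ is underlying, and a rule of intervocalic voicing — voiceless stops become voiced between vowels — gives [b].

/razɛp/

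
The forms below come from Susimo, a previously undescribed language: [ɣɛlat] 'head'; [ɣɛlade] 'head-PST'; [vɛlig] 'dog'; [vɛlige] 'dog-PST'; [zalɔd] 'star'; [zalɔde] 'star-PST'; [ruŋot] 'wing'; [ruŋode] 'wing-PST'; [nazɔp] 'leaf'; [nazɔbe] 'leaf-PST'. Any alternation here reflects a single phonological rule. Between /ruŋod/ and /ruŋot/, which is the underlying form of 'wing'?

'wing' shows [t] ~ [d] at the end of the stem ([ruŋot] vs [ruŋode]).
But 'star' keeps [d] in both environments ([zalɔd], [zalɔde]), so there is no rule changing /d/ to [t] in isolation.
So /t/ is underlying, and a rule of intervocalic voicing — voiceless stops become voiced between vowels — gives [d].

/ruŋot/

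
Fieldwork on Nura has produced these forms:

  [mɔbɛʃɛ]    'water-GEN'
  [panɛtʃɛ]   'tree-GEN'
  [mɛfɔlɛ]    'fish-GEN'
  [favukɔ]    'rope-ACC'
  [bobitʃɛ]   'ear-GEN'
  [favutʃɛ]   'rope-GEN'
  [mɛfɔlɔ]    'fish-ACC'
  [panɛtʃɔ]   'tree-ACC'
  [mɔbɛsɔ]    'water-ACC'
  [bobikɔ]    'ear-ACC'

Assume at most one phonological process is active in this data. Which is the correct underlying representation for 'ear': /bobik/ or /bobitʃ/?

/bobik/

The root 'ear' surfaces as [bobikɔ] and [bobitʃɛ], with a stem-final [k] ~ [tʃ] alternation.
But 'tree' keeps [tʃ] in both environments ([panɛtʃɔ], [panɛtʃɛ]), so there is no rule changing /tʃ/ to [k] before the ACC suffix.
Therefore /k/ is basic and [tʃ] is derived by palatalization before a front vowel (/k/ and /s/ become palato-alveolar [tʃ] and [ʃ] before a front vowel).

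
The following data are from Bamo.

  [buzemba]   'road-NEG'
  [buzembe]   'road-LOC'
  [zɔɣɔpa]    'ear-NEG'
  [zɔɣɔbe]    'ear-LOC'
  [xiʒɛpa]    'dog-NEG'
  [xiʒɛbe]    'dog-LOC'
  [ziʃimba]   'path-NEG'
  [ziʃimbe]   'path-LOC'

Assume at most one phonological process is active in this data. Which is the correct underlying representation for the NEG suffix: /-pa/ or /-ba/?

The NEG morpheme has two allomorphs, [-ba] and [-pa].
By contrast the LOC suffix keeps its initial [b] throughout — that segment must be underlying.
So the underlying form is /-pa/, and voiceless stops become voiced after a nasal.

/-pa/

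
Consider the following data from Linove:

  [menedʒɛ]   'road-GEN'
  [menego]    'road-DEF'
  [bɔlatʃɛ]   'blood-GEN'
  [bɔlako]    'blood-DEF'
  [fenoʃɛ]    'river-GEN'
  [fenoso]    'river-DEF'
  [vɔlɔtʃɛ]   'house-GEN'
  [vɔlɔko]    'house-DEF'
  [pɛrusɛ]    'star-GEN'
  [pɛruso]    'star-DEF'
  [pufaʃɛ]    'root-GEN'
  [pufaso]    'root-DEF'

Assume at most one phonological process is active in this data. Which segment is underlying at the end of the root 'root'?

'root' shows [ʃ] ~ [s] at the end of the stem ([pufaʃɛ] vs [pufaso]).
If /s/ were underlying and a rule turned it into [ʃ] before the GEN suffix, 'star' would also alternate; but it has [s] in both [pɛrusɛ] and [pɛruso].
So /ʃ/ is underlying, and a rule of depalatalization — palato-alveolar /tʃ/, /dʒ/ and /ʃ/ become [k], [g] and [s] when no front vowel follows — gives [s].

/ʃ/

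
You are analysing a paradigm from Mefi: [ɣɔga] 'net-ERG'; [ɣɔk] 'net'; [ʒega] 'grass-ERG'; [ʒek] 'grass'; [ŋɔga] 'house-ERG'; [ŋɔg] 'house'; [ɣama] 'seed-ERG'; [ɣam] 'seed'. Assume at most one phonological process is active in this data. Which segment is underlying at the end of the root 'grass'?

/k/

In [ʒega] and [ʒek] the final segment of 'grass' alternates: [g] ~ [k].
But 'house' keeps [g] in both environments ([ŋɔga], [ŋɔg]), so there is no rule changing /g/ to [k] in isolation.
So /k/ is underlying, and a rule of intervocalic voicing — voiceless stops become voiced between vowels — gives [g].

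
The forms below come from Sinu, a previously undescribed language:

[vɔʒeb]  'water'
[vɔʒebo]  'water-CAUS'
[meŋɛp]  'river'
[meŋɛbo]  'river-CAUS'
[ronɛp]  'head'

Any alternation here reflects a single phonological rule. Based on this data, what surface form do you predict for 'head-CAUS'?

[ronɛbo]

In [meŋɛp] and [meŋɛbo] the final segment of 'river' alternates: [p] ~ [b].
Compare 'water', with invariant [b] in [vɔʒeb] and [vɔʒebo]: an analysis with underlying /b/ and a rule producing [p] in isolation would wrongly predict alternation here too.
Therefore /p/ is basic and [b] is derived by intervocalic voicing (voiceless stops become voiced between vowels).
From [ronɛp] the stem 'head' is /ronɛp/; between vowels this yields [ronɛbo].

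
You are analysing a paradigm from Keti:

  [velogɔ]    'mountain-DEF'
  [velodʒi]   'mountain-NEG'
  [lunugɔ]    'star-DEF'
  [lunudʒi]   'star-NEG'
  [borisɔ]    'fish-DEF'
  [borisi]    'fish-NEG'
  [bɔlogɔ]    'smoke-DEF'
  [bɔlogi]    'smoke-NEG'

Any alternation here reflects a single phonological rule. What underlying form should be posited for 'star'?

/lunudʒ/

The root 'star' surfaces as [lunugɔ] and [lunudʒi], with a stem-final [g] ~ [dʒ] alternation.
If /g/ were underlying and a rule turned it into [dʒ] before the NEG suffix, 'smoke' would also alternate; but it has [g] in both [bɔlogɔ] and [bɔlogi].
Therefore /dʒ/ is basic and [g] is derived by depalatalization (palato-alveolar /dʒ/ becomes [g] when no front vowel follows).
Hence 'star' is /lunudʒ/ underlyingly.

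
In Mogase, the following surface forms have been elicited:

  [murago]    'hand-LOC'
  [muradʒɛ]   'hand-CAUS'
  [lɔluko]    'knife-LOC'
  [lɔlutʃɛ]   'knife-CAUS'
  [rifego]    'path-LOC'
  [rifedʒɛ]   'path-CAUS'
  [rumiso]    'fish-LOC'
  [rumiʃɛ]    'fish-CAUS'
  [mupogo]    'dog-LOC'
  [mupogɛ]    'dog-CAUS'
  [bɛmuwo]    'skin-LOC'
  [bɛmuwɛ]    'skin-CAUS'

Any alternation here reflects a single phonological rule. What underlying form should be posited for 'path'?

/rifedʒ/

The root 'path' surfaces as [rifego] and [rifedʒɛ], with a stem-final [g] ~ [dʒ] alternation.
Compare 'dog', with invariant [g] in [mupogo] and [mupogɛ]: an analysis with underlying /g/ and a rule producing [dʒ] before the CAUS suffix would wrongly predict alternation here too.
The underlying segment must be /dʒ/; palato-alveolar /tʃ/, /dʒ/ and /ʃ/ become [k], [g] and [s] when no front vowel follows, yielding [g] there.
Hence 'path' is /rifedʒ/ underlyingly.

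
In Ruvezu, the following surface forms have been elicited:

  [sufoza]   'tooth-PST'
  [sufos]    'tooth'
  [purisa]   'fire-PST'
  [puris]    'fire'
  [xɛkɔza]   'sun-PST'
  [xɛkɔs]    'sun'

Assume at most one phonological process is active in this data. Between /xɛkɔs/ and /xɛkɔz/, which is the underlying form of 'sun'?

/xɛkɔz/

In [xɛkɔza] and [xɛkɔs] the final segment of 'sun' alternates: [z] ~ [s].
If /s/ were underlying and a rule turned it into [z] before the PST suffix, 'fire' would also alternate; but it has [s] in both [purisa] and [puris].
So /z/ is underlying, and a rule of word-final obstruent devoicing — voiced obstruents become voiceless word-finally — gives [s].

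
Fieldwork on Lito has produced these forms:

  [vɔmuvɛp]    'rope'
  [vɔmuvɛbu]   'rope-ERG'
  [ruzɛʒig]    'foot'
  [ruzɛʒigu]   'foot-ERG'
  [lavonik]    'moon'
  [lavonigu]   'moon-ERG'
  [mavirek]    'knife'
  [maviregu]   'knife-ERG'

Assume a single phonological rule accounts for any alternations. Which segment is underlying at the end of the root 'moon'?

/k/

'moon' shows [k] ~ [g] at the end of the stem ([lavonik] vs [lavonigu]).
Compare 'foot', with invariant [g] in [ruzɛʒig] and [ruzɛʒigu]: an analysis with underlying /g/ and a rule producing [k] in isolation would wrongly predict alternation here too.
Therefore /k/ is basic and [g] is derived by intervocalic voicing (voiceless stops become voiced between vowels).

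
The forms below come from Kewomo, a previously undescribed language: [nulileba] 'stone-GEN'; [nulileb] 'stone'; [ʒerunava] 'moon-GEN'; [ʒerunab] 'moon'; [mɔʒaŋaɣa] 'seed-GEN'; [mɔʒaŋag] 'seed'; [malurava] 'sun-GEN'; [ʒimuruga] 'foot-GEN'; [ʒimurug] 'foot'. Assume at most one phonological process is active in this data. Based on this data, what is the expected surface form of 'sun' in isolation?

The root 'moon' surfaces as [ʒerunava] and [ʒerunab], with a stem-final [v] ~ [b] alternation.
If /b/ were underlying and a rule turned it into [v] before the GEN suffix, 'stone' would also alternate; but it has [b] in both [nulileba] and [nulileb].
The underlying segment must be /v/; voiced fricatives become stops word-finally, yielding [b] there.
From [malurava] the stem 'sun' is /malurav/; word-finally this yields [malurab].

[malurab]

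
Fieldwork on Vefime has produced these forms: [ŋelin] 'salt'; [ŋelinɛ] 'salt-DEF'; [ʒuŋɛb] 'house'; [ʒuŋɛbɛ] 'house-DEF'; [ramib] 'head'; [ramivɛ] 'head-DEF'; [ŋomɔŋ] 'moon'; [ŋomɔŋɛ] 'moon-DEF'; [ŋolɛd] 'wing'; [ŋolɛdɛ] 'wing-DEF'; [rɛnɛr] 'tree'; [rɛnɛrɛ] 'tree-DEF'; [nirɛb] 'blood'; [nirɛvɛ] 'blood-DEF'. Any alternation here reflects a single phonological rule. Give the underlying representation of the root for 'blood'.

/nirɛv/

The root 'blood' surfaces as [nirɛb] and [nirɛvɛ], with a stem-final [b] ~ [v] alternation.
Compare 'house', with invariant [b] in [ʒuŋɛb] and [ʒuŋɛbɛ]: an analysis with underlying /b/ and a rule producing [v] before the DEF suffix would wrongly predict alternation here too.
The alternation reflects word-final hardening: voiced fricatives become stops word-finally. /v/ is underlying.
So 'blood' = /nirɛv/.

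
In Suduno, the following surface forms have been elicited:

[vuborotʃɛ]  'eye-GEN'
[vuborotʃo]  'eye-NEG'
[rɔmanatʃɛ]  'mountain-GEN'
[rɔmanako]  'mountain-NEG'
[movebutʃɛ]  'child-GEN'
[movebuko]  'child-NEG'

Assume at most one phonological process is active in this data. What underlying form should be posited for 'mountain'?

/rɔmanak/

In [rɔmanatʃɛ] and [rɔmanako] the final segment of 'mountain' alternates: [tʃ] ~ [k].
If /tʃ/ were underlying and a rule turned it into [k] before the NEG suffix, 'eye' would also alternate; but it has [tʃ] in both [vuborotʃɛ] and [vuborotʃo].
So /k/ is underlying, and a rule of palatalization before a front vowel — /k/ becomes palato-alveolar [tʃ] before a front vowel — gives [tʃ].
The underlying form of 'mountain' is therefore /rɔmanak/.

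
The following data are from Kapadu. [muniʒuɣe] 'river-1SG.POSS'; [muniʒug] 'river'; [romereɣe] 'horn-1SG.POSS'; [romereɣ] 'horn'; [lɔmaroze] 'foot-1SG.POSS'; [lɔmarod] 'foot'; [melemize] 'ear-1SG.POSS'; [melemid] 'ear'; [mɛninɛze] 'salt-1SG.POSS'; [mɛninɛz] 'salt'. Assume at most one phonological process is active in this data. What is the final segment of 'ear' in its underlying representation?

The root 'ear' surfaces as [melemize] and [melemid], with a stem-final [z] ~ [d] alternation.
The stem 'salt' ([mɛninɛze], [mɛninɛz]) shows [z] unchanged in both environments, so [z] cannot be basic with [d] derived in isolation.
So /d/ is underlying, and a rule of intervocalic spirantization — voiced stops become fricatives between vowels — gives [z].

/d/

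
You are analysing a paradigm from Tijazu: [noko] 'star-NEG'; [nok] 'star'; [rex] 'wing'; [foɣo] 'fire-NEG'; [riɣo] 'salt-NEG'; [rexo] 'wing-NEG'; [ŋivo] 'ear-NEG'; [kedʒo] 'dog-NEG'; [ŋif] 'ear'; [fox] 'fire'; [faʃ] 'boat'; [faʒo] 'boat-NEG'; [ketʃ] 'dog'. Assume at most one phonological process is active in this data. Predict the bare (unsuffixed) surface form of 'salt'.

'fire' shows [ɣ] ~ [x] at the end of the stem ([foɣo] vs [fox]).
If /x/ were underlying and a rule turned it into [ɣ] before the NEG suffix, 'wing' would also alternate; but it has [x] in both [rexo] and [rex].
The alternation reflects word-final obstruent devoicing: voiced obstruents become voiceless word-finally. /ɣ/ is underlying.
From [riɣo] the stem 'salt' is /riɣ/; word-finally this yields [rix].

[rix]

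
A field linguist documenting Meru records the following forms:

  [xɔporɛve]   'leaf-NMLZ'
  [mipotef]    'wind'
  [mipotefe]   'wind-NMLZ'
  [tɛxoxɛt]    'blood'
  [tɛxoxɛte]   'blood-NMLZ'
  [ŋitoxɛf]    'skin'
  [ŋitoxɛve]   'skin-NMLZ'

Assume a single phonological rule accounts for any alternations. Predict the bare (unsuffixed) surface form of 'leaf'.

[xɔporɛf]

The root 'skin' surfaces as [ŋitoxɛf] and [ŋitoxɛve], with a stem-final [f] ~ [v] alternation.
Compare 'wind', with invariant [f] in [mipotef] and [mipotefe]: an analysis with underlying /f/ and a rule producing [v] before the NMLZ suffix would wrongly predict alternation here too.
Therefore /v/ is basic and [f] is derived by word-final obstruent devoicing (voiced obstruents become voiceless word-finally).
The one attested form of 'leaf', [xɔporɛve], shows underlying /xɔporɛv/. Applying the same rule word-finally gives [xɔporɛf].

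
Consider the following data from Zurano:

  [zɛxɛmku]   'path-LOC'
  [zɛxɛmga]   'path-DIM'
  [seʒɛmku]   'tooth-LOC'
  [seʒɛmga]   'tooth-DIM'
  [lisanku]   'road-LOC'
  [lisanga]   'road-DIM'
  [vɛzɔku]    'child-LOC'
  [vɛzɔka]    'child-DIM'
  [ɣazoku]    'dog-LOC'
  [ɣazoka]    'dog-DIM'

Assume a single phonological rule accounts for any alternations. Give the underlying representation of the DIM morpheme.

The DIM suffix surfaces as [-ga] and [-ka], depending on the final segment of the stem.
The LOC suffix, which begins with [k], is invariant after every stem; so [k] is not altered by any rule here.
The DIM suffix is therefore /-ga/ underlyingly, with post-vocalic devoicing: voiced stops become voiceless after a vowel.

/-ga/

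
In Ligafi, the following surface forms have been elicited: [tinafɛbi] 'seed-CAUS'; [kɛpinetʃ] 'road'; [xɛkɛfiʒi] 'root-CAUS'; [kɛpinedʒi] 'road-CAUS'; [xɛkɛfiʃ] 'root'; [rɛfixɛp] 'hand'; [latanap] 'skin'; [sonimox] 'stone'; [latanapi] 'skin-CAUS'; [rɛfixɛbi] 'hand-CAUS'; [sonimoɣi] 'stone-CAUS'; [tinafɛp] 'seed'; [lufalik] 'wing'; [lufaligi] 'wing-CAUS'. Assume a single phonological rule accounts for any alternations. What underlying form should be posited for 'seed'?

The stem for 'seed' ends in [p] in [tinafɛp] but [b] in [tinafɛbi].
If /p/ were underlying and a rule turned it into [b] before the CAUS suffix, 'skin' would also alternate; but it has [p] in both [latanap] and [latanapi].
Therefore /b/ is basic and [p] is derived by word-final obstruent devoicing (voiced obstruents become voiceless word-finally).
Hence 'seed' is /tinafɛb/ underlyingly.

/tinafɛb/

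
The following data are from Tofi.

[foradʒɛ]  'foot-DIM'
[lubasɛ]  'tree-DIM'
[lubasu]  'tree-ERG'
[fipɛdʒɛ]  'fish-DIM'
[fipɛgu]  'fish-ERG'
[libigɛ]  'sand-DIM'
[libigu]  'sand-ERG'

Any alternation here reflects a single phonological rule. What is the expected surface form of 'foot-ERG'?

'fish' shows [dʒ] ~ [g] at the end of the stem ([fipɛdʒɛ] vs [fipɛgu]).
Compare 'sand', with invariant [g] in [libigɛ] and [libigu]: an analysis with underlying /g/ and a rule producing [dʒ] before the DIM suffix would wrongly predict alternation here too.
The underlying segment must be /dʒ/; palato-alveolar /dʒ/ becomes [g] when no front vowel follows, yielding [g] there.
The one attested form of 'foot', [foradʒɛ], shows underlying /foradʒ/. Applying the same rule when no front vowel follows gives [foragu].

[foragu]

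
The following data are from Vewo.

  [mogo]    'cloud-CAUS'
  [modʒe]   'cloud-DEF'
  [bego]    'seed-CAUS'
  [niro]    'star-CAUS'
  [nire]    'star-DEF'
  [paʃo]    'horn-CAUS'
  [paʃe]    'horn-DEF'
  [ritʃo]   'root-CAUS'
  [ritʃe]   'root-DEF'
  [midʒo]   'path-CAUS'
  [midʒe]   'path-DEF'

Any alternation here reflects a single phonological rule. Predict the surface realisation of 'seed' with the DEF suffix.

The root 'cloud' surfaces as [mogo] and [modʒe], with a stem-final [g] ~ [dʒ] alternation.
The stem 'path' ([midʒo], [midʒe]) shows [dʒ] unchanged in both environments, so [dʒ] cannot be basic with [g] derived before the CAUS suffix.
Therefore /g/ is basic and [dʒ] is derived by palatalization before a front vowel (/g/ becomes palato-alveolar [dʒ] before a front vowel).
From [bego] the stem 'seed' is /beg/; before a front vowel this yields [bedʒe].

[bedʒe]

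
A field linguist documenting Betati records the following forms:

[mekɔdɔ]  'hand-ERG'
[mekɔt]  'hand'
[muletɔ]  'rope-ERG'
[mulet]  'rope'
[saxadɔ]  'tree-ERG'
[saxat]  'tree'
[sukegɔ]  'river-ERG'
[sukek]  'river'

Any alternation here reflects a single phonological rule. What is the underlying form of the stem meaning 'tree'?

The stem for 'tree' ends in [d] in [saxadɔ] but [t] in [saxat].
But 'rope' keeps [t] in both environments ([muletɔ], [mulet]), so there is no rule changing /t/ to [d] before the ERG suffix.
So /d/ is underlying, and a rule of word-final obstruent devoicing — voiced obstruents become voiceless word-finally — gives [t].

/saxad/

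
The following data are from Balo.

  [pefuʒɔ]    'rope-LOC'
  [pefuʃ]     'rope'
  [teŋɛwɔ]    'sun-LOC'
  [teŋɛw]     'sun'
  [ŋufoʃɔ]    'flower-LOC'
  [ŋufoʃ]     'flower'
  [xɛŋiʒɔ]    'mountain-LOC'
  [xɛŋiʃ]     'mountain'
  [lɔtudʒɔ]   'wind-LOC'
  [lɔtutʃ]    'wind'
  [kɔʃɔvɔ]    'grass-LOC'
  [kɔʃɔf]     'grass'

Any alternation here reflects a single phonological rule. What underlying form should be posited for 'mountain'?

/xɛŋiʒ/

The stem for 'mountain' ends in [ʒ] in [xɛŋiʒɔ] but [ʃ] in [xɛŋiʃ].
Compare 'flower', with invariant [ʃ] in [ŋufoʃɔ] and [ŋufoʃ]: an analysis with underlying /ʃ/ and a rule producing [ʒ] before the LOC suffix would wrongly predict alternation here too.
So /ʒ/ is underlying, and a rule of word-final obstruent devoicing — voiced obstruents become voiceless word-finally — gives [ʃ].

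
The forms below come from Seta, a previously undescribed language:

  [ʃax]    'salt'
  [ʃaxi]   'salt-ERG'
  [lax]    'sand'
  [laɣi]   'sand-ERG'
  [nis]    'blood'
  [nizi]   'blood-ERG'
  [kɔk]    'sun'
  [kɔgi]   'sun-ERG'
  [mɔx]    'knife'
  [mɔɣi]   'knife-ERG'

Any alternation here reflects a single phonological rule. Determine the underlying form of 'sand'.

/laɣ/

The stem for 'sand' ends in [x] in [lax] but [ɣ] in [laɣi].
But 'salt' keeps [x] in both environments ([ʃax], [ʃaxi]), so there is no rule changing /x/ to [ɣ] before the ERG suffix.
The alternation reflects word-final obstruent devoicing: voiced obstruents become voiceless word-finally. /ɣ/ is underlying.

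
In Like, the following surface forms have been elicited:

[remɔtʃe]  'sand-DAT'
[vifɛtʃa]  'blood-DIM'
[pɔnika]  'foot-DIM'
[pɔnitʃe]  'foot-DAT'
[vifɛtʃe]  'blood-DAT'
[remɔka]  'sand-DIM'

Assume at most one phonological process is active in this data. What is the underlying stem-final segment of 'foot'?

The root 'foot' surfaces as [pɔnika] and [pɔnitʃe], with a stem-final [k] ~ [tʃ] alternation.
But 'blood' keeps [tʃ] in both environments ([vifɛtʃa], [vifɛtʃe]), so there is no rule changing /tʃ/ to [k] before the DIM suffix.
So /k/ is underlying, and a rule of palatalization before a front vowel — /k/ becomes palato-alveolar [tʃ] before a front vowel — gives [tʃ].

/k/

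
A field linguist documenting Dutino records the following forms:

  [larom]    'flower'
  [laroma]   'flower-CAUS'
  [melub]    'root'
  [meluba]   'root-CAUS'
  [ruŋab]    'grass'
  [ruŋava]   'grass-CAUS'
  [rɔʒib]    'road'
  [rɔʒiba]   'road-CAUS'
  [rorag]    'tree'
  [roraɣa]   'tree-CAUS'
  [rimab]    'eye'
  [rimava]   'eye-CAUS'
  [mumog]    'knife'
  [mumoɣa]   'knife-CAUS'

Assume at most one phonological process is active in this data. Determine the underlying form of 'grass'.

The stem for 'grass' ends in [b] in [ruŋab] but [v] in [ruŋava].
The stem 'road' ([rɔʒib], [rɔʒiba]) shows [b] unchanged in both environments, so [b] cannot be basic with [v] derived before the CAUS suffix.
Therefore /v/ is basic and [b] is derived by word-final hardening (voiced fricatives become stops word-finally).

/ruŋav/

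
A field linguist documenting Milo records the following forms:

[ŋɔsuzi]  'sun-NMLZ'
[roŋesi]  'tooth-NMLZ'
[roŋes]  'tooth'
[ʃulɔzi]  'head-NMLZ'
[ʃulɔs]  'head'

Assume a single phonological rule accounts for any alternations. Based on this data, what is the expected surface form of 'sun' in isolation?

'head' shows [z] ~ [s] at the end of the stem ([ʃulɔzi] vs [ʃulɔs]).
The stem 'tooth' ([roŋesi], [roŋes]) shows [s] unchanged in both environments, so [s] cannot be basic with [z] derived before the NMLZ suffix.
Therefore /z/ is basic and [s] is derived by word-final obstruent devoicing (voiced obstruents become voiceless word-finally).
From [ŋɔsuzi] the stem 'sun' is /ŋɔsuz/; word-finally this yields [ŋɔsus].

[ŋɔsus]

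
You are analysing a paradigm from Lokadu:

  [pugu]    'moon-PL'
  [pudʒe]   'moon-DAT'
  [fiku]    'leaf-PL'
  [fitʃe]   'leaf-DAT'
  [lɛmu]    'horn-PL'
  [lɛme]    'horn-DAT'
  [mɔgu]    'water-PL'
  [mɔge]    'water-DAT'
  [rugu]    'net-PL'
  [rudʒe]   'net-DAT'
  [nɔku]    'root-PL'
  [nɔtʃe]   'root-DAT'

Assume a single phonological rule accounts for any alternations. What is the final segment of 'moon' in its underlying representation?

The stem for 'moon' ends in [g] in [pugu] but [dʒ] in [pudʒe].
If /g/ were underlying and a rule turned it into [dʒ] before the DAT suffix, 'water' would also alternate; but it has [g] in both [mɔgu] and [mɔge].
Therefore /dʒ/ is basic and [g] is derived by depalatalization (palato-alveolar /tʃ/ and /dʒ/ become [k] and [g] when no front vowel follows).

/dʒ/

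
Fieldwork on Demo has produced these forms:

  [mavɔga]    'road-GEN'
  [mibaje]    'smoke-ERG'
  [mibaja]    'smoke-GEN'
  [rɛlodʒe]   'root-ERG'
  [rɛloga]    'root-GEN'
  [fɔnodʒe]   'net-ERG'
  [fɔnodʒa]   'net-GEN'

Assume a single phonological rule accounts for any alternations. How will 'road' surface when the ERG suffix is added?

The stem for 'root' ends in [dʒ] in [rɛlodʒe] but [g] in [rɛloga].
But 'net' keeps [dʒ] in both environments ([fɔnodʒe], [fɔnodʒa]), so there is no rule changing /dʒ/ to [g] before the GEN suffix.
The underlying segment must be /g/; /g/ becomes palato-alveolar [dʒ] before a front vowel, yielding [dʒ] there.
The one attested form of 'road', [mavɔga], shows underlying /mavɔg/. Applying the same rule before a front vowel gives [mavɔdʒe].

[mavɔdʒe]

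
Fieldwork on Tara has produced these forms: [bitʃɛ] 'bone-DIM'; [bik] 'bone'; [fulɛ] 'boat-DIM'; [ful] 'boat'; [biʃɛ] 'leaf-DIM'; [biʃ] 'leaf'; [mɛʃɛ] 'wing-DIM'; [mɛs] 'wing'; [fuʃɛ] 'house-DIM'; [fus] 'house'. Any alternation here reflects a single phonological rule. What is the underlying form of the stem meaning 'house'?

/fus/

The root 'house' surfaces as [fuʃɛ] and [fus], with a stem-final [ʃ] ~ [s] alternation.
If /ʃ/ were underlying and a rule turned it into [s] in isolation, 'leaf' would also alternate; but it has [ʃ] in both [biʃɛ] and [biʃ].
The alternation reflects palatalization before a front vowel: /k/ and /s/ become palato-alveolar [tʃ] and [ʃ] before a front vowel. /s/ is underlying.
Hence 'house' is /fus/ underlyingly.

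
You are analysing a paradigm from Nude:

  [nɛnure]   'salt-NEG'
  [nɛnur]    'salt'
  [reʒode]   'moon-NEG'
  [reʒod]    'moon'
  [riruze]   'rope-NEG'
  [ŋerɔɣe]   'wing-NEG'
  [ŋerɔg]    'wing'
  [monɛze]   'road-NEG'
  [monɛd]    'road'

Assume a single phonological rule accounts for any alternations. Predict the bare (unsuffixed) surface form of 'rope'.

The root 'road' surfaces as [monɛze] and [monɛd], with a stem-final [z] ~ [d] alternation.
The stem 'moon' ([reʒode], [reʒod]) shows [d] unchanged in both environments, so [d] cannot be basic with [z] derived before the NEG suffix.
The underlying segment must be /z/; voiced fricatives become stops word-finally, yielding [d] there.
From [riruze] the stem 'rope' is /riruz/; word-finally this yields [rirud].

[rirud]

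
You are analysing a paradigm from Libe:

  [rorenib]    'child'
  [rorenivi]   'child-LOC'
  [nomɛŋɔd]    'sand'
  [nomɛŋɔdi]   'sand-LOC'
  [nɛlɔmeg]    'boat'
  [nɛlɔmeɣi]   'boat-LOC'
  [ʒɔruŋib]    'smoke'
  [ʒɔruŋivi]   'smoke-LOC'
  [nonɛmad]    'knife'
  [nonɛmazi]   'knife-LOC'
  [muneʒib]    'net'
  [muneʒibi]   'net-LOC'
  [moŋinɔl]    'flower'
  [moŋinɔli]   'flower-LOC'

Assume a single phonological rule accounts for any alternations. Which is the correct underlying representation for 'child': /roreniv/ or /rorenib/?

/roreniv/

'child' shows [b] ~ [v] at the end of the stem ([rorenib] vs [rorenivi]).
But 'net' keeps [b] in both environments ([muneʒib], [muneʒibi]), so there is no rule changing /b/ to [v] before the LOC suffix.
So /v/ is underlying, and a rule of word-final hardening — voiced fricatives become stops word-finally — gives [b].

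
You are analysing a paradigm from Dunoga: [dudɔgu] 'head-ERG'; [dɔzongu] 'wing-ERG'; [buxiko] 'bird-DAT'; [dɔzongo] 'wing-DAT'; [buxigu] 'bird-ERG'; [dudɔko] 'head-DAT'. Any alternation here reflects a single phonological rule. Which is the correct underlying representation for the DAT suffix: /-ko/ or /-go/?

The DAT morpheme has two allomorphs, [-go] and [-ko].
By contrast the ERG suffix keeps its initial [g] throughout — that segment must be underlying.
So the underlying form is /-ko/, and voiceless stops become voiced after a nasal.

/-ko/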